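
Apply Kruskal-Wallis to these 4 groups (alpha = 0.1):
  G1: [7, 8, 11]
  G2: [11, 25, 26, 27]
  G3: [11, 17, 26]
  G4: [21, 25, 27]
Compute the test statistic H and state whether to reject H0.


Step 1: Combine all N = 13 observations and assign midranks.
sorted (value, group, rank): (7,G1,1), (8,G1,2), (11,G1,4), (11,G2,4), (11,G3,4), (17,G3,6), (21,G4,7), (25,G2,8.5), (25,G4,8.5), (26,G2,10.5), (26,G3,10.5), (27,G2,12.5), (27,G4,12.5)
Step 2: Sum ranks within each group.
R_1 = 7 (n_1 = 3)
R_2 = 35.5 (n_2 = 4)
R_3 = 20.5 (n_3 = 3)
R_4 = 28 (n_4 = 3)
Step 3: H = 12/(N(N+1)) * sum(R_i^2/n_i) - 3(N+1)
     = 12/(13*14) * (7^2/3 + 35.5^2/4 + 20.5^2/3 + 28^2/3) - 3*14
     = 0.065934 * 732.812 - 42
     = 6.317308.
Step 4: Ties present; correction factor C = 1 - 42/(13^3 - 13) = 0.980769. Corrected H = 6.317308 / 0.980769 = 6.441176.
Step 5: Under H0, H ~ chi^2(3); p-value = 0.092011.
Step 6: alpha = 0.1. reject H0.

H = 6.4412, df = 3, p = 0.092011, reject H0.


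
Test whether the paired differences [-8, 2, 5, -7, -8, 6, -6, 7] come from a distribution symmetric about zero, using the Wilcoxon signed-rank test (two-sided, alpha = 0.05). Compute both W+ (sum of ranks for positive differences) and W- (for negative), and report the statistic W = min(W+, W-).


Step 1: Drop any zero differences (none here) and take |d_i|.
|d| = [8, 2, 5, 7, 8, 6, 6, 7]
Step 2: Midrank |d_i| (ties get averaged ranks).
ranks: |8|->7.5, |2|->1, |5|->2, |7|->5.5, |8|->7.5, |6|->3.5, |6|->3.5, |7|->5.5
Step 3: Attach original signs; sum ranks with positive sign and with negative sign.
W+ = 1 + 2 + 3.5 + 5.5 = 12
W- = 7.5 + 5.5 + 7.5 + 3.5 = 24
(Check: W+ + W- = 36 should equal n(n+1)/2 = 36.)
Step 4: Test statistic W = min(W+, W-) = 12.
Step 5: Ties in |d|, so use the tie-corrected normal approximation.
        E[W] = n(n+1)/4 = 8*9/4 = 18.
        Tie groups: |d|=6 (t=2), |d|=7 (t=2), |d|=8 (t=2); sum(t^3 - t) = 18.
        Var[W] = n(n+1)(2n+1)/24 - sum(t^3-t)/48 = 1224/24 - 18/48 = 50.625.
        z = (W - E[W]) / sqrt(Var[W]) = (12 - 18) / 7.1151 = -0.8433.
        Two-sided p = 2*Phi(z) = 0.399075.
Step 6: alpha = 0.05. fail to reject H0.

W+ = 12, W- = 24, W = min = 12, p = 0.399075, fail to reject H0.


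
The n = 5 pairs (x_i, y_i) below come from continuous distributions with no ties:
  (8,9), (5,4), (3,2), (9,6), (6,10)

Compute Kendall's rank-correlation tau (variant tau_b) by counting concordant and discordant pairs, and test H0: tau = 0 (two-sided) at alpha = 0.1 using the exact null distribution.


Step 1: Enumerate the 10 unordered pairs (i,j) with i<j and classify each by sign(x_j-x_i) * sign(y_j-y_i).
  (1,2):dx=-3,dy=-5->C; (1,3):dx=-5,dy=-7->C; (1,4):dx=+1,dy=-3->D; (1,5):dx=-2,dy=+1->D
  (2,3):dx=-2,dy=-2->C; (2,4):dx=+4,dy=+2->C; (2,5):dx=+1,dy=+6->C; (3,4):dx=+6,dy=+4->C
  (3,5):dx=+3,dy=+8->C; (4,5):dx=-3,dy=+4->D
Step 2: C = 7, D = 3, total pairs = 10.
Step 3: tau = (C - D)/(n(n-1)/2) = (7 - 3)/10 = 0.400000.
Step 4: Exact two-sided p-value (enumerate n! = 120 permutations of y under H0): p = 0.483333.
Step 5: alpha = 0.1. fail to reject H0.

tau_b = 0.4000 (C=7, D=3), p = 0.483333, fail to reject H0.


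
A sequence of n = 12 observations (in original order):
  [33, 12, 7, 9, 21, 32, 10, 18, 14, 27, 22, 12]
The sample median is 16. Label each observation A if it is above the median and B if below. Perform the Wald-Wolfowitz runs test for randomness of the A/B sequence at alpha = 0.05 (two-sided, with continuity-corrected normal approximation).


Step 1: Compute median = 16; label A = above, B = below.
Labels in order: ABBBAABABAAB  (n_A = 6, n_B = 6)
Step 2: Count runs R = 8.
Step 3: Under H0 (random ordering), E[R] = 2*n_A*n_B/(n_A+n_B) + 1 = 2*6*6/12 + 1 = 7.0000.
        Var[R] = 2*n_A*n_B*(2*n_A*n_B - n_A - n_B) / ((n_A+n_B)^2 * (n_A+n_B-1)) = 4320/1584 = 2.7273.
        SD[R] = 1.6514.
Step 4: Continuity-corrected z = (R - 0.5 - E[R]) / SD[R] = (8 - 0.5 - 7.0000) / 1.6514 = 0.3028.
Step 5: Two-sided p-value via normal approximation = 2*(1 - Phi(|z|)) = 0.762069.
Step 6: alpha = 0.05. fail to reject H0.

R = 8, z = 0.3028, p = 0.762069, fail to reject H0.


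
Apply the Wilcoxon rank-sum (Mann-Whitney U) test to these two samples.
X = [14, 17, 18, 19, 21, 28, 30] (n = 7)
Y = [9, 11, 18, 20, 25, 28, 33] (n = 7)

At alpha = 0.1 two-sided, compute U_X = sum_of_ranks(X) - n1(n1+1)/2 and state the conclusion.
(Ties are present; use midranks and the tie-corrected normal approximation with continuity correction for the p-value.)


Step 1: Combine and sort all 14 observations; assign midranks.
sorted (value, group): (9,Y), (11,Y), (14,X), (17,X), (18,X), (18,Y), (19,X), (20,Y), (21,X), (25,Y), (28,X), (28,Y), (30,X), (33,Y)
ranks: 9->1, 11->2, 14->3, 17->4, 18->5.5, 18->5.5, 19->7, 20->8, 21->9, 25->10, 28->11.5, 28->11.5, 30->13, 33->14
Step 2: Rank sum for X: R1 = 3 + 4 + 5.5 + 7 + 9 + 11.5 + 13 = 53.
Step 3: U_X = R1 - n1(n1+1)/2 = 53 - 7*8/2 = 53 - 28 = 25.
       U_Y = n1*n2 - U_X = 49 - 25 = 24.
Step 4: Ties are present, so use the tie-corrected normal approximation (with continuity correction) for the p-value.
Step 5: p-value = 1.000000; compare to alpha = 0.1. fail to reject H0.

U_X = 25, p = 1.000000, fail to reject H0 at alpha = 0.1.


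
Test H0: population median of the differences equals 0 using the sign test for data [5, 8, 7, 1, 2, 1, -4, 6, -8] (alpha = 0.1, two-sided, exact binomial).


Step 1: Discard zero differences. Original n = 9; n_eff = number of nonzero differences = 9.
Nonzero differences (with sign): +5, +8, +7, +1, +2, +1, -4, +6, -8
Step 2: Count signs: positive = 7, negative = 2.
Step 3: Under H0: P(positive) = 0.5, so the number of positives S ~ Bin(9, 0.5).
Step 4: Two-sided exact p-value = sum of Bin(9,0.5) probabilities at or below the observed probability = 0.179688.
Step 5: alpha = 0.1. fail to reject H0.

n_eff = 9, pos = 7, neg = 2, p = 0.179688, fail to reject H0.


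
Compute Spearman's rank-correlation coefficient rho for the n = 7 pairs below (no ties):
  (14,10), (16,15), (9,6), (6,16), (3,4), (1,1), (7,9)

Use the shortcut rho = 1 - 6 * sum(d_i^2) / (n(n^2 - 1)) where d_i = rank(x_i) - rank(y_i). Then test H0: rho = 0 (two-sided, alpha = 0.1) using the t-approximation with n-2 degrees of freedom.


Step 1: Rank x and y separately (midranks; no ties here).
rank(x): 14->6, 16->7, 9->5, 6->3, 3->2, 1->1, 7->4
rank(y): 10->5, 15->6, 6->3, 16->7, 4->2, 1->1, 9->4
Step 2: d_i = R_x(i) - R_y(i); compute d_i^2.
  (6-5)^2=1, (7-6)^2=1, (5-3)^2=4, (3-7)^2=16, (2-2)^2=0, (1-1)^2=0, (4-4)^2=0
sum(d^2) = 22.
Step 3: rho = 1 - 6*22 / (7*(7^2 - 1)) = 1 - 132/336 = 0.607143.
Step 4: Under H0, t = rho * sqrt((n-2)/(1-rho^2)) = 1.7086 ~ t(5).
Step 5: Two-sided p-value from the t-distribution with 5 df = 0.148231.
Step 6: alpha = 0.1. fail to reject H0.

rho = 0.6071, p = 0.148231, fail to reject H0 at alpha = 0.1.


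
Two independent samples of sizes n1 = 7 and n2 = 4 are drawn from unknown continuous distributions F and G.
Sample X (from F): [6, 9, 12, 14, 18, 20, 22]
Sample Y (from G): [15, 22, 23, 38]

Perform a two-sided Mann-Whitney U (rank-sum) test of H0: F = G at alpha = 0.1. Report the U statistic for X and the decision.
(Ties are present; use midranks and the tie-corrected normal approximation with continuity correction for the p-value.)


Step 1: Combine and sort all 11 observations; assign midranks.
sorted (value, group): (6,X), (9,X), (12,X), (14,X), (15,Y), (18,X), (20,X), (22,X), (22,Y), (23,Y), (38,Y)
ranks: 6->1, 9->2, 12->3, 14->4, 15->5, 18->6, 20->7, 22->8.5, 22->8.5, 23->10, 38->11
Step 2: Rank sum for X: R1 = 1 + 2 + 3 + 4 + 6 + 7 + 8.5 = 31.5.
Step 3: U_X = R1 - n1(n1+1)/2 = 31.5 - 7*8/2 = 31.5 - 28 = 3.5.
       U_Y = n1*n2 - U_X = 28 - 3.5 = 24.5.
Step 4: Ties are present, so use the tie-corrected normal approximation (with continuity correction) for the p-value.
Step 5: p-value = 0.058207; compare to alpha = 0.1. reject H0.

U_X = 3.5, p = 0.058207, reject H0 at alpha = 0.1.


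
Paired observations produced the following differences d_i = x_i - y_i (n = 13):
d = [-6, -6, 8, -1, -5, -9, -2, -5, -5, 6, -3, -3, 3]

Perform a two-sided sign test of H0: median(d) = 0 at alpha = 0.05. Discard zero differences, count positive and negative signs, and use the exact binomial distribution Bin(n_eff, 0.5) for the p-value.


Step 1: Discard zero differences. Original n = 13; n_eff = number of nonzero differences = 13.
Nonzero differences (with sign): -6, -6, +8, -1, -5, -9, -2, -5, -5, +6, -3, -3, +3
Step 2: Count signs: positive = 3, negative = 10.
Step 3: Under H0: P(positive) = 0.5, so the number of positives S ~ Bin(13, 0.5).
Step 4: Two-sided exact p-value = sum of Bin(13,0.5) probabilities at or below the observed probability = 0.092285.
Step 5: alpha = 0.05. fail to reject H0.

n_eff = 13, pos = 3, neg = 10, p = 0.092285, fail to reject H0.


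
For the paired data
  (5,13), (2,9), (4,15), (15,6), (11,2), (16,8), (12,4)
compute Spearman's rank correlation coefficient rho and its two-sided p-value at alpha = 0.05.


Step 1: Rank x and y separately (midranks; no ties here).
rank(x): 5->3, 2->1, 4->2, 15->6, 11->4, 16->7, 12->5
rank(y): 13->6, 9->5, 15->7, 6->3, 2->1, 8->4, 4->2
Step 2: d_i = R_x(i) - R_y(i); compute d_i^2.
  (3-6)^2=9, (1-5)^2=16, (2-7)^2=25, (6-3)^2=9, (4-1)^2=9, (7-4)^2=9, (5-2)^2=9
sum(d^2) = 86.
Step 3: rho = 1 - 6*86 / (7*(7^2 - 1)) = 1 - 516/336 = -0.535714.
Step 4: Under H0, t = rho * sqrt((n-2)/(1-rho^2)) = -1.4186 ~ t(5).
Step 5: Two-sided p-value from the t-distribution with 5 df = 0.215217.
Step 6: alpha = 0.05. fail to reject H0.

rho = -0.5357, p = 0.215217, fail to reject H0 at alpha = 0.05.


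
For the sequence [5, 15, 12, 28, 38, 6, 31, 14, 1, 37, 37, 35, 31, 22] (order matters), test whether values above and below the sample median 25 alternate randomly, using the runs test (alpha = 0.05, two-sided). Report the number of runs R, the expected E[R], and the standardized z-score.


Step 1: Compute median = 25; label A = above, B = below.
Labels in order: BBBAABABBAAAAB  (n_A = 7, n_B = 7)
Step 2: Count runs R = 7.
Step 3: Under H0 (random ordering), E[R] = 2*n_A*n_B/(n_A+n_B) + 1 = 2*7*7/14 + 1 = 8.0000.
        Var[R] = 2*n_A*n_B*(2*n_A*n_B - n_A - n_B) / ((n_A+n_B)^2 * (n_A+n_B-1)) = 8232/2548 = 3.2308.
        SD[R] = 1.7974.
Step 4: Continuity-corrected z = (R + 0.5 - E[R]) / SD[R] = (7 + 0.5 - 8.0000) / 1.7974 = -0.2782.
Step 5: Two-sided p-value via normal approximation = 2*(1 - Phi(|z|)) = 0.780879.
Step 6: alpha = 0.05. fail to reject H0.

R = 7, z = -0.2782, p = 0.780879, fail to reject H0.


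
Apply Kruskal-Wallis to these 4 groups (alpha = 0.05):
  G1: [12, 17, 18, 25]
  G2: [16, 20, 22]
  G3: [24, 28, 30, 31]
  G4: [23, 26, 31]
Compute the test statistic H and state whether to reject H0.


Step 1: Combine all N = 14 observations and assign midranks.
sorted (value, group, rank): (12,G1,1), (16,G2,2), (17,G1,3), (18,G1,4), (20,G2,5), (22,G2,6), (23,G4,7), (24,G3,8), (25,G1,9), (26,G4,10), (28,G3,11), (30,G3,12), (31,G3,13.5), (31,G4,13.5)
Step 2: Sum ranks within each group.
R_1 = 17 (n_1 = 4)
R_2 = 13 (n_2 = 3)
R_3 = 44.5 (n_3 = 4)
R_4 = 30.5 (n_4 = 3)
Step 3: H = 12/(N(N+1)) * sum(R_i^2/n_i) - 3(N+1)
     = 12/(14*15) * (17^2/4 + 13^2/3 + 44.5^2/4 + 30.5^2/3) - 3*15
     = 0.057143 * 933.729 - 45
     = 8.355952.
Step 4: Ties present; correction factor C = 1 - 6/(14^3 - 14) = 0.997802. Corrected H = 8.355952 / 0.997802 = 8.374358.
Step 5: Under H0, H ~ chi^2(3); p-value = 0.038876.
Step 6: alpha = 0.05. reject H0.

H = 8.3744, df = 3, p = 0.038876, reject H0.


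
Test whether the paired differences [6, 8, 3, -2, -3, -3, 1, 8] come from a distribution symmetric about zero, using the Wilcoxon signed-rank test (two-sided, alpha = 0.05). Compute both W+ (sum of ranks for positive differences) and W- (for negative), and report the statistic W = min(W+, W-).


Step 1: Drop any zero differences (none here) and take |d_i|.
|d| = [6, 8, 3, 2, 3, 3, 1, 8]
Step 2: Midrank |d_i| (ties get averaged ranks).
ranks: |6|->6, |8|->7.5, |3|->4, |2|->2, |3|->4, |3|->4, |1|->1, |8|->7.5
Step 3: Attach original signs; sum ranks with positive sign and with negative sign.
W+ = 6 + 7.5 + 4 + 1 + 7.5 = 26
W- = 2 + 4 + 4 = 10
(Check: W+ + W- = 36 should equal n(n+1)/2 = 36.)
Step 4: Test statistic W = min(W+, W-) = 10.
Step 5: Ties in |d|, so use the tie-corrected normal approximation.
        E[W] = n(n+1)/4 = 8*9/4 = 18.
        Tie groups: |d|=3 (t=3), |d|=8 (t=2); sum(t^3 - t) = 30.
        Var[W] = n(n+1)(2n+1)/24 - sum(t^3-t)/48 = 1224/24 - 30/48 = 50.375.
        z = (W - E[W]) / sqrt(Var[W]) = (10 - 18) / 7.0975 = -1.1272.
        Two-sided p = 2*Phi(z) = 0.259678.
Step 6: alpha = 0.05. fail to reject H0.

W+ = 26, W- = 10, W = min = 10, p = 0.259678, fail to reject H0.


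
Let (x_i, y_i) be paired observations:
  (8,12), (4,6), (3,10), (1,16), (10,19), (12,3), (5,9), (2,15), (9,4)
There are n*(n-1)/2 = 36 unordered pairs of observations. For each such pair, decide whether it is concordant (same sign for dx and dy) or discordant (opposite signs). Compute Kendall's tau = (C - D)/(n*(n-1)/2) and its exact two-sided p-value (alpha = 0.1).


Step 1: Enumerate the 36 unordered pairs (i,j) with i<j and classify each by sign(x_j-x_i) * sign(y_j-y_i).
  (1,2):dx=-4,dy=-6->C; (1,3):dx=-5,dy=-2->C; (1,4):dx=-7,dy=+4->D; (1,5):dx=+2,dy=+7->C
  (1,6):dx=+4,dy=-9->D; (1,7):dx=-3,dy=-3->C; (1,8):dx=-6,dy=+3->D; (1,9):dx=+1,dy=-8->D
  (2,3):dx=-1,dy=+4->D; (2,4):dx=-3,dy=+10->D; (2,5):dx=+6,dy=+13->C; (2,6):dx=+8,dy=-3->D
  (2,7):dx=+1,dy=+3->C; (2,8):dx=-2,dy=+9->D; (2,9):dx=+5,dy=-2->D; (3,4):dx=-2,dy=+6->D
  (3,5):dx=+7,dy=+9->C; (3,6):dx=+9,dy=-7->D; (3,7):dx=+2,dy=-1->D; (3,8):dx=-1,dy=+5->D
  (3,9):dx=+6,dy=-6->D; (4,5):dx=+9,dy=+3->C; (4,6):dx=+11,dy=-13->D; (4,7):dx=+4,dy=-7->D
  (4,8):dx=+1,dy=-1->D; (4,9):dx=+8,dy=-12->D; (5,6):dx=+2,dy=-16->D; (5,7):dx=-5,dy=-10->C
  (5,8):dx=-8,dy=-4->C; (5,9):dx=-1,dy=-15->C; (6,7):dx=-7,dy=+6->D; (6,8):dx=-10,dy=+12->D
  (6,9):dx=-3,dy=+1->D; (7,8):dx=-3,dy=+6->D; (7,9):dx=+4,dy=-5->D; (8,9):dx=+7,dy=-11->D
Step 2: C = 11, D = 25, total pairs = 36.
Step 3: tau = (C - D)/(n(n-1)/2) = (11 - 25)/36 = -0.388889.
Step 4: Exact two-sided p-value (enumerate n! = 362880 permutations of y under H0): p = 0.180181.
Step 5: alpha = 0.1. fail to reject H0.

tau_b = -0.3889 (C=11, D=25), p = 0.180181, fail to reject H0.


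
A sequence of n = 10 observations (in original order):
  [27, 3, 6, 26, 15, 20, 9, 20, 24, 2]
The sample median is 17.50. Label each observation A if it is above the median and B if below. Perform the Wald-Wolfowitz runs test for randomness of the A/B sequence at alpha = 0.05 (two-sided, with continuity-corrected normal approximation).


Step 1: Compute median = 17.50; label A = above, B = below.
Labels in order: ABBABABAAB  (n_A = 5, n_B = 5)
Step 2: Count runs R = 8.
Step 3: Under H0 (random ordering), E[R] = 2*n_A*n_B/(n_A+n_B) + 1 = 2*5*5/10 + 1 = 6.0000.
        Var[R] = 2*n_A*n_B*(2*n_A*n_B - n_A - n_B) / ((n_A+n_B)^2 * (n_A+n_B-1)) = 2000/900 = 2.2222.
        SD[R] = 1.4907.
Step 4: Continuity-corrected z = (R - 0.5 - E[R]) / SD[R] = (8 - 0.5 - 6.0000) / 1.4907 = 1.0062.
Step 5: Two-sided p-value via normal approximation = 2*(1 - Phi(|z|)) = 0.314305.
Step 6: alpha = 0.05. fail to reject H0.

R = 8, z = 1.0062, p = 0.314305, fail to reject H0.


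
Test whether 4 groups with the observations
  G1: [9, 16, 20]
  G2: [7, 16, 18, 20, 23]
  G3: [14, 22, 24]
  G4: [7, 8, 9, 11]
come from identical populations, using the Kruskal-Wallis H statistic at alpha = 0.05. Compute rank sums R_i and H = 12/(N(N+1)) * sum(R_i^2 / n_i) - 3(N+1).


Step 1: Combine all N = 15 observations and assign midranks.
sorted (value, group, rank): (7,G2,1.5), (7,G4,1.5), (8,G4,3), (9,G1,4.5), (9,G4,4.5), (11,G4,6), (14,G3,7), (16,G1,8.5), (16,G2,8.5), (18,G2,10), (20,G1,11.5), (20,G2,11.5), (22,G3,13), (23,G2,14), (24,G3,15)
Step 2: Sum ranks within each group.
R_1 = 24.5 (n_1 = 3)
R_2 = 45.5 (n_2 = 5)
R_3 = 35 (n_3 = 3)
R_4 = 15 (n_4 = 4)
Step 3: H = 12/(N(N+1)) * sum(R_i^2/n_i) - 3(N+1)
     = 12/(15*16) * (24.5^2/3 + 45.5^2/5 + 35^2/3 + 15^2/4) - 3*16
     = 0.050000 * 1078.72 - 48
     = 5.935833.
Step 4: Ties present; correction factor C = 1 - 24/(15^3 - 15) = 0.992857. Corrected H = 5.935833 / 0.992857 = 5.978537.
Step 5: Under H0, H ~ chi^2(3); p-value = 0.112659.
Step 6: alpha = 0.05. fail to reject H0.

H = 5.9785, df = 3, p = 0.112659, fail to reject H0.


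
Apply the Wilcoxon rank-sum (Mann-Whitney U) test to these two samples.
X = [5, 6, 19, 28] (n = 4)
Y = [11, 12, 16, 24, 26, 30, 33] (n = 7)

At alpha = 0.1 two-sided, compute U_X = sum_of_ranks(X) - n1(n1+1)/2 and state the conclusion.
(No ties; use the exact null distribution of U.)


Step 1: Combine and sort all 11 observations; assign midranks.
sorted (value, group): (5,X), (6,X), (11,Y), (12,Y), (16,Y), (19,X), (24,Y), (26,Y), (28,X), (30,Y), (33,Y)
ranks: 5->1, 6->2, 11->3, 12->4, 16->5, 19->6, 24->7, 26->8, 28->9, 30->10, 33->11
Step 2: Rank sum for X: R1 = 1 + 2 + 6 + 9 = 18.
Step 3: U_X = R1 - n1(n1+1)/2 = 18 - 4*5/2 = 18 - 10 = 8.
       U_Y = n1*n2 - U_X = 28 - 8 = 20.
Step 4: No ties, so the exact null distribution of U (based on enumerating the C(11,4) = 330 equally likely rank assignments) gives the two-sided p-value.
Step 5: p-value = 0.315152; compare to alpha = 0.1. fail to reject H0.

U_X = 8, p = 0.315152, fail to reject H0 at alpha = 0.1.


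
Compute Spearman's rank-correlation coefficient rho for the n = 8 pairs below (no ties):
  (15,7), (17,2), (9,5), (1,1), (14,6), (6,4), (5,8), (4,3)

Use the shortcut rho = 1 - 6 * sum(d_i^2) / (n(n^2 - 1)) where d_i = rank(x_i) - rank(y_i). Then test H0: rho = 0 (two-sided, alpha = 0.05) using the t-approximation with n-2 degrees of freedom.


Step 1: Rank x and y separately (midranks; no ties here).
rank(x): 15->7, 17->8, 9->5, 1->1, 14->6, 6->4, 5->3, 4->2
rank(y): 7->7, 2->2, 5->5, 1->1, 6->6, 4->4, 8->8, 3->3
Step 2: d_i = R_x(i) - R_y(i); compute d_i^2.
  (7-7)^2=0, (8-2)^2=36, (5-5)^2=0, (1-1)^2=0, (6-6)^2=0, (4-4)^2=0, (3-8)^2=25, (2-3)^2=1
sum(d^2) = 62.
Step 3: rho = 1 - 6*62 / (8*(8^2 - 1)) = 1 - 372/504 = 0.261905.
Step 4: Under H0, t = rho * sqrt((n-2)/(1-rho^2)) = 0.6647 ~ t(6).
Step 5: Two-sided p-value from the t-distribution with 6 df = 0.530923.
Step 6: alpha = 0.05. fail to reject H0.

rho = 0.2619, p = 0.530923, fail to reject H0 at alpha = 0.05.


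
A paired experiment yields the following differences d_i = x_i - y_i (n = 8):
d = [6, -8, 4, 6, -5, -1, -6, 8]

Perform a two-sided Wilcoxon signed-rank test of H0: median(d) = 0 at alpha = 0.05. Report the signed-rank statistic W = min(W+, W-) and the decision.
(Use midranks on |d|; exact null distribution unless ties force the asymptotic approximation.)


Step 1: Drop any zero differences (none here) and take |d_i|.
|d| = [6, 8, 4, 6, 5, 1, 6, 8]
Step 2: Midrank |d_i| (ties get averaged ranks).
ranks: |6|->5, |8|->7.5, |4|->2, |6|->5, |5|->3, |1|->1, |6|->5, |8|->7.5
Step 3: Attach original signs; sum ranks with positive sign and with negative sign.
W+ = 5 + 2 + 5 + 7.5 = 19.5
W- = 7.5 + 3 + 1 + 5 = 16.5
(Check: W+ + W- = 36 should equal n(n+1)/2 = 36.)
Step 4: Test statistic W = min(W+, W-) = 16.5.
Step 5: Ties in |d|, so use the tie-corrected normal approximation.
        E[W] = n(n+1)/4 = 8*9/4 = 18.
        Tie groups: |d|=6 (t=3), |d|=8 (t=2); sum(t^3 - t) = 30.
        Var[W] = n(n+1)(2n+1)/24 - sum(t^3-t)/48 = 1224/24 - 30/48 = 50.375.
        z = (W - E[W]) / sqrt(Var[W]) = (16.5 - 18) / 7.0975 = -0.2113.
        Two-sided p = 2*Phi(z) = 0.832621.
Step 6: alpha = 0.05. fail to reject H0.

W+ = 19.5, W- = 16.5, W = min = 16.5, p = 0.832621, fail to reject H0.


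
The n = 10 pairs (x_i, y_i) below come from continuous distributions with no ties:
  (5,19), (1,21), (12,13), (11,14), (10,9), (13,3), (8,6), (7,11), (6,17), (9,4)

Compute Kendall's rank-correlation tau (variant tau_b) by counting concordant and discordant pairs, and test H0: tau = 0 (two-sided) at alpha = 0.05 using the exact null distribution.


Step 1: Enumerate the 45 unordered pairs (i,j) with i<j and classify each by sign(x_j-x_i) * sign(y_j-y_i).
  (1,2):dx=-4,dy=+2->D; (1,3):dx=+7,dy=-6->D; (1,4):dx=+6,dy=-5->D; (1,5):dx=+5,dy=-10->D
  (1,6):dx=+8,dy=-16->D; (1,7):dx=+3,dy=-13->D; (1,8):dx=+2,dy=-8->D; (1,9):dx=+1,dy=-2->D
  (1,10):dx=+4,dy=-15->D; (2,3):dx=+11,dy=-8->D; (2,4):dx=+10,dy=-7->D; (2,5):dx=+9,dy=-12->D
  (2,6):dx=+12,dy=-18->D; (2,7):dx=+7,dy=-15->D; (2,8):dx=+6,dy=-10->D; (2,9):dx=+5,dy=-4->D
  (2,10):dx=+8,dy=-17->D; (3,4):dx=-1,dy=+1->D; (3,5):dx=-2,dy=-4->C; (3,6):dx=+1,dy=-10->D
  (3,7):dx=-4,dy=-7->C; (3,8):dx=-5,dy=-2->C; (3,9):dx=-6,dy=+4->D; (3,10):dx=-3,dy=-9->C
  (4,5):dx=-1,dy=-5->C; (4,6):dx=+2,dy=-11->D; (4,7):dx=-3,dy=-8->C; (4,8):dx=-4,dy=-3->C
  (4,9):dx=-5,dy=+3->D; (4,10):dx=-2,dy=-10->C; (5,6):dx=+3,dy=-6->D; (5,7):dx=-2,dy=-3->C
  (5,8):dx=-3,dy=+2->D; (5,9):dx=-4,dy=+8->D; (5,10):dx=-1,dy=-5->C; (6,7):dx=-5,dy=+3->D
  (6,8):dx=-6,dy=+8->D; (6,9):dx=-7,dy=+14->D; (6,10):dx=-4,dy=+1->D; (7,8):dx=-1,dy=+5->D
  (7,9):dx=-2,dy=+11->D; (7,10):dx=+1,dy=-2->D; (8,9):dx=-1,dy=+6->D; (8,10):dx=+2,dy=-7->D
  (9,10):dx=+3,dy=-13->D
Step 2: C = 10, D = 35, total pairs = 45.
Step 3: tau = (C - D)/(n(n-1)/2) = (10 - 35)/45 = -0.555556.
Step 4: Exact two-sided p-value (enumerate n! = 3628800 permutations of y under H0): p = 0.028609.
Step 5: alpha = 0.05. reject H0.

tau_b = -0.5556 (C=10, D=35), p = 0.028609, reject H0.


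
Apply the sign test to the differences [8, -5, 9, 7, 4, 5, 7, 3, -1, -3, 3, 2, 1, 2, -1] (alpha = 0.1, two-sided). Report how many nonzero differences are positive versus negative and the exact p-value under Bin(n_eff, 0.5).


Step 1: Discard zero differences. Original n = 15; n_eff = number of nonzero differences = 15.
Nonzero differences (with sign): +8, -5, +9, +7, +4, +5, +7, +3, -1, -3, +3, +2, +1, +2, -1
Step 2: Count signs: positive = 11, negative = 4.
Step 3: Under H0: P(positive) = 0.5, so the number of positives S ~ Bin(15, 0.5).
Step 4: Two-sided exact p-value = sum of Bin(15,0.5) probabilities at or below the observed probability = 0.118469.
Step 5: alpha = 0.1. fail to reject H0.

n_eff = 15, pos = 11, neg = 4, p = 0.118469, fail to reject H0.


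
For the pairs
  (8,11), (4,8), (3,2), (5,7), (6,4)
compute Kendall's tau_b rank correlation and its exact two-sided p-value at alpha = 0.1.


Step 1: Enumerate the 10 unordered pairs (i,j) with i<j and classify each by sign(x_j-x_i) * sign(y_j-y_i).
  (1,2):dx=-4,dy=-3->C; (1,3):dx=-5,dy=-9->C; (1,4):dx=-3,dy=-4->C; (1,5):dx=-2,dy=-7->C
  (2,3):dx=-1,dy=-6->C; (2,4):dx=+1,dy=-1->D; (2,5):dx=+2,dy=-4->D; (3,4):dx=+2,dy=+5->C
  (3,5):dx=+3,dy=+2->C; (4,5):dx=+1,dy=-3->D
Step 2: C = 7, D = 3, total pairs = 10.
Step 3: tau = (C - D)/(n(n-1)/2) = (7 - 3)/10 = 0.400000.
Step 4: Exact two-sided p-value (enumerate n! = 120 permutations of y under H0): p = 0.483333.
Step 5: alpha = 0.1. fail to reject H0.

tau_b = 0.4000 (C=7, D=3), p = 0.483333, fail to reject H0.


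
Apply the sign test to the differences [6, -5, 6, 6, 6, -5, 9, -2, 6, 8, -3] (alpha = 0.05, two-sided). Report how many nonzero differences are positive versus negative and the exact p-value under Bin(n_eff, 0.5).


Step 1: Discard zero differences. Original n = 11; n_eff = number of nonzero differences = 11.
Nonzero differences (with sign): +6, -5, +6, +6, +6, -5, +9, -2, +6, +8, -3
Step 2: Count signs: positive = 7, negative = 4.
Step 3: Under H0: P(positive) = 0.5, so the number of positives S ~ Bin(11, 0.5).
Step 4: Two-sided exact p-value = sum of Bin(11,0.5) probabilities at or below the observed probability = 0.548828.
Step 5: alpha = 0.05. fail to reject H0.

n_eff = 11, pos = 7, neg = 4, p = 0.548828, fail to reject H0.


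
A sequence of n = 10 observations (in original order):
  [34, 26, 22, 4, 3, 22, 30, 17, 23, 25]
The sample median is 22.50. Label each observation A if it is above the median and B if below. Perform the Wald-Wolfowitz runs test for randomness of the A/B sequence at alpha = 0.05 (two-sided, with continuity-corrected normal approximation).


Step 1: Compute median = 22.50; label A = above, B = below.
Labels in order: AABBBBABAA  (n_A = 5, n_B = 5)
Step 2: Count runs R = 5.
Step 3: Under H0 (random ordering), E[R] = 2*n_A*n_B/(n_A+n_B) + 1 = 2*5*5/10 + 1 = 6.0000.
        Var[R] = 2*n_A*n_B*(2*n_A*n_B - n_A - n_B) / ((n_A+n_B)^2 * (n_A+n_B-1)) = 2000/900 = 2.2222.
        SD[R] = 1.4907.
Step 4: Continuity-corrected z = (R + 0.5 - E[R]) / SD[R] = (5 + 0.5 - 6.0000) / 1.4907 = -0.3354.
Step 5: Two-sided p-value via normal approximation = 2*(1 - Phi(|z|)) = 0.737316.
Step 6: alpha = 0.05. fail to reject H0.

R = 5, z = -0.3354, p = 0.737316, fail to reject H0.


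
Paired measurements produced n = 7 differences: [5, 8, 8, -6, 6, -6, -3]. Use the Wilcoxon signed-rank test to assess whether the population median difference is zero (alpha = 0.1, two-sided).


Step 1: Drop any zero differences (none here) and take |d_i|.
|d| = [5, 8, 8, 6, 6, 6, 3]
Step 2: Midrank |d_i| (ties get averaged ranks).
ranks: |5|->2, |8|->6.5, |8|->6.5, |6|->4, |6|->4, |6|->4, |3|->1
Step 3: Attach original signs; sum ranks with positive sign and with negative sign.
W+ = 2 + 6.5 + 6.5 + 4 = 19
W- = 4 + 4 + 1 = 9
(Check: W+ + W- = 28 should equal n(n+1)/2 = 28.)
Step 4: Test statistic W = min(W+, W-) = 9.
Step 5: Ties in |d|, so use the tie-corrected normal approximation.
        E[W] = n(n+1)/4 = 7*8/4 = 14.
        Tie groups: |d|=6 (t=3), |d|=8 (t=2); sum(t^3 - t) = 30.
        Var[W] = n(n+1)(2n+1)/24 - sum(t^3-t)/48 = 840/24 - 30/48 = 34.375.
        z = (W - E[W]) / sqrt(Var[W]) = (9 - 14) / 5.8630 = -0.8528.
        Two-sided p = 2*Phi(z) = 0.393769.
Step 6: alpha = 0.1. fail to reject H0.

W+ = 19, W- = 9, W = min = 9, p = 0.393769, fail to reject H0.


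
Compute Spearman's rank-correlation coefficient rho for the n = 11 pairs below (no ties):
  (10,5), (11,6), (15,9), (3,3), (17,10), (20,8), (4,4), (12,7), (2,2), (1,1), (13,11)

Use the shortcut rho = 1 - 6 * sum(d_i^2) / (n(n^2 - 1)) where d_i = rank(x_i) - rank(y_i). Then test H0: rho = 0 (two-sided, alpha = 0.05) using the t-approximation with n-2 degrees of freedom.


Step 1: Rank x and y separately (midranks; no ties here).
rank(x): 10->5, 11->6, 15->9, 3->3, 17->10, 20->11, 4->4, 12->7, 2->2, 1->1, 13->8
rank(y): 5->5, 6->6, 9->9, 3->3, 10->10, 8->8, 4->4, 7->7, 2->2, 1->1, 11->11
Step 2: d_i = R_x(i) - R_y(i); compute d_i^2.
  (5-5)^2=0, (6-6)^2=0, (9-9)^2=0, (3-3)^2=0, (10-10)^2=0, (11-8)^2=9, (4-4)^2=0, (7-7)^2=0, (2-2)^2=0, (1-1)^2=0, (8-11)^2=9
sum(d^2) = 18.
Step 3: rho = 1 - 6*18 / (11*(11^2 - 1)) = 1 - 108/1320 = 0.918182.
Step 4: Under H0, t = rho * sqrt((n-2)/(1-rho^2)) = 6.9531 ~ t(9).
Step 5: Two-sided p-value from the t-distribution with 9 df = 0.000067.
Step 6: alpha = 0.05. reject H0.

rho = 0.9182, p = 0.000067, reject H0 at alpha = 0.05.


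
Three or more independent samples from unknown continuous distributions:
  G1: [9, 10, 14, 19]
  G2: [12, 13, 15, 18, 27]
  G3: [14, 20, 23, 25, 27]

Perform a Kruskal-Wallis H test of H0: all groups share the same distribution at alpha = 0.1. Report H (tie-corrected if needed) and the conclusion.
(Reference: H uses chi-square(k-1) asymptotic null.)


Step 1: Combine all N = 14 observations and assign midranks.
sorted (value, group, rank): (9,G1,1), (10,G1,2), (12,G2,3), (13,G2,4), (14,G1,5.5), (14,G3,5.5), (15,G2,7), (18,G2,8), (19,G1,9), (20,G3,10), (23,G3,11), (25,G3,12), (27,G2,13.5), (27,G3,13.5)
Step 2: Sum ranks within each group.
R_1 = 17.5 (n_1 = 4)
R_2 = 35.5 (n_2 = 5)
R_3 = 52 (n_3 = 5)
Step 3: H = 12/(N(N+1)) * sum(R_i^2/n_i) - 3(N+1)
     = 12/(14*15) * (17.5^2/4 + 35.5^2/5 + 52^2/5) - 3*15
     = 0.057143 * 869.412 - 45
     = 4.680714.
Step 4: Ties present; correction factor C = 1 - 12/(14^3 - 14) = 0.995604. Corrected H = 4.680714 / 0.995604 = 4.701380.
Step 5: Under H0, H ~ chi^2(2); p-value = 0.095303.
Step 6: alpha = 0.1. reject H0.

H = 4.7014, df = 2, p = 0.095303, reject H0.


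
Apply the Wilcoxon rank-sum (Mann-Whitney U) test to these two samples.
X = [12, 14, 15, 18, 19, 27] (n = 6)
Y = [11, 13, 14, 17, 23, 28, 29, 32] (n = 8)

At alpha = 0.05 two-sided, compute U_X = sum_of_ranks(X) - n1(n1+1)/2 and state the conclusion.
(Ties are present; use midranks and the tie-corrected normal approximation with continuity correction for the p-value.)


Step 1: Combine and sort all 14 observations; assign midranks.
sorted (value, group): (11,Y), (12,X), (13,Y), (14,X), (14,Y), (15,X), (17,Y), (18,X), (19,X), (23,Y), (27,X), (28,Y), (29,Y), (32,Y)
ranks: 11->1, 12->2, 13->3, 14->4.5, 14->4.5, 15->6, 17->7, 18->8, 19->9, 23->10, 27->11, 28->12, 29->13, 32->14
Step 2: Rank sum for X: R1 = 2 + 4.5 + 6 + 8 + 9 + 11 = 40.5.
Step 3: U_X = R1 - n1(n1+1)/2 = 40.5 - 6*7/2 = 40.5 - 21 = 19.5.
       U_Y = n1*n2 - U_X = 48 - 19.5 = 28.5.
Step 4: Ties are present, so use the tie-corrected normal approximation (with continuity correction) for the p-value.
Step 5: p-value = 0.605180; compare to alpha = 0.05. fail to reject H0.

U_X = 19.5, p = 0.605180, fail to reject H0 at alpha = 0.05.


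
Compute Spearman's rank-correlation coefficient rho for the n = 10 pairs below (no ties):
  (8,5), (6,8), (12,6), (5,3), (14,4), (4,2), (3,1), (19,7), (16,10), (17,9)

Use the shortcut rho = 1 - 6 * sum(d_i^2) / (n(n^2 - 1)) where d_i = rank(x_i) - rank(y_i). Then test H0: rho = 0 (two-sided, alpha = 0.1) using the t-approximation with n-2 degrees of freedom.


Step 1: Rank x and y separately (midranks; no ties here).
rank(x): 8->5, 6->4, 12->6, 5->3, 14->7, 4->2, 3->1, 19->10, 16->8, 17->9
rank(y): 5->5, 8->8, 6->6, 3->3, 4->4, 2->2, 1->1, 7->7, 10->10, 9->9
Step 2: d_i = R_x(i) - R_y(i); compute d_i^2.
  (5-5)^2=0, (4-8)^2=16, (6-6)^2=0, (3-3)^2=0, (7-4)^2=9, (2-2)^2=0, (1-1)^2=0, (10-7)^2=9, (8-10)^2=4, (9-9)^2=0
sum(d^2) = 38.
Step 3: rho = 1 - 6*38 / (10*(10^2 - 1)) = 1 - 228/990 = 0.769697.
Step 4: Under H0, t = rho * sqrt((n-2)/(1-rho^2)) = 3.4101 ~ t(8).
Step 5: Two-sided p-value from the t-distribution with 8 df = 0.009222.
Step 6: alpha = 0.1. reject H0.

rho = 0.7697, p = 0.009222, reject H0 at alpha = 0.1.


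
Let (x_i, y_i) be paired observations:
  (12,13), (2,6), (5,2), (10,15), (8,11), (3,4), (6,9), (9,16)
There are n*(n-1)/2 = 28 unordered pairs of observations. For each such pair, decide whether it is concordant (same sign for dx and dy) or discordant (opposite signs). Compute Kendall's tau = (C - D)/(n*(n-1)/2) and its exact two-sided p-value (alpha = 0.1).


Step 1: Enumerate the 28 unordered pairs (i,j) with i<j and classify each by sign(x_j-x_i) * sign(y_j-y_i).
  (1,2):dx=-10,dy=-7->C; (1,3):dx=-7,dy=-11->C; (1,4):dx=-2,dy=+2->D; (1,5):dx=-4,dy=-2->C
  (1,6):dx=-9,dy=-9->C; (1,7):dx=-6,dy=-4->C; (1,8):dx=-3,dy=+3->D; (2,3):dx=+3,dy=-4->D
  (2,4):dx=+8,dy=+9->C; (2,5):dx=+6,dy=+5->C; (2,6):dx=+1,dy=-2->D; (2,7):dx=+4,dy=+3->C
  (2,8):dx=+7,dy=+10->C; (3,4):dx=+5,dy=+13->C; (3,5):dx=+3,dy=+9->C; (3,6):dx=-2,dy=+2->D
  (3,7):dx=+1,dy=+7->C; (3,8):dx=+4,dy=+14->C; (4,5):dx=-2,dy=-4->C; (4,6):dx=-7,dy=-11->C
  (4,7):dx=-4,dy=-6->C; (4,8):dx=-1,dy=+1->D; (5,6):dx=-5,dy=-7->C; (5,7):dx=-2,dy=-2->C
  (5,8):dx=+1,dy=+5->C; (6,7):dx=+3,dy=+5->C; (6,8):dx=+6,dy=+12->C; (7,8):dx=+3,dy=+7->C
Step 2: C = 22, D = 6, total pairs = 28.
Step 3: tau = (C - D)/(n(n-1)/2) = (22 - 6)/28 = 0.571429.
Step 4: Exact two-sided p-value (enumerate n! = 40320 permutations of y under H0): p = 0.061012.
Step 5: alpha = 0.1. reject H0.

tau_b = 0.5714 (C=22, D=6), p = 0.061012, reject H0.


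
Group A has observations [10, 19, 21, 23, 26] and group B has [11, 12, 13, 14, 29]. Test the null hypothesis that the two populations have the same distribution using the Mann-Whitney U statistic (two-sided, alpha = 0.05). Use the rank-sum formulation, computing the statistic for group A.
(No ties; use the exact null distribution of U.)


Step 1: Combine and sort all 10 observations; assign midranks.
sorted (value, group): (10,X), (11,Y), (12,Y), (13,Y), (14,Y), (19,X), (21,X), (23,X), (26,X), (29,Y)
ranks: 10->1, 11->2, 12->3, 13->4, 14->5, 19->6, 21->7, 23->8, 26->9, 29->10
Step 2: Rank sum for X: R1 = 1 + 6 + 7 + 8 + 9 = 31.
Step 3: U_X = R1 - n1(n1+1)/2 = 31 - 5*6/2 = 31 - 15 = 16.
       U_Y = n1*n2 - U_X = 25 - 16 = 9.
Step 4: No ties, so the exact null distribution of U (based on enumerating the C(10,5) = 252 equally likely rank assignments) gives the two-sided p-value.
Step 5: p-value = 0.547619; compare to alpha = 0.05. fail to reject H0.

U_X = 16, p = 0.547619, fail to reject H0 at alpha = 0.05.


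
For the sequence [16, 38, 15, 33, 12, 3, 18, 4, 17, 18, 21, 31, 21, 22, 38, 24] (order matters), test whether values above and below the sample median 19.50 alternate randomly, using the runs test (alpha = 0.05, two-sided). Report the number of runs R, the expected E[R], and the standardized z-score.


Step 1: Compute median = 19.50; label A = above, B = below.
Labels in order: BABABBBBBBAAAAAA  (n_A = 8, n_B = 8)
Step 2: Count runs R = 6.
Step 3: Under H0 (random ordering), E[R] = 2*n_A*n_B/(n_A+n_B) + 1 = 2*8*8/16 + 1 = 9.0000.
        Var[R] = 2*n_A*n_B*(2*n_A*n_B - n_A - n_B) / ((n_A+n_B)^2 * (n_A+n_B-1)) = 14336/3840 = 3.7333.
        SD[R] = 1.9322.
Step 4: Continuity-corrected z = (R + 0.5 - E[R]) / SD[R] = (6 + 0.5 - 9.0000) / 1.9322 = -1.2939.
Step 5: Two-sided p-value via normal approximation = 2*(1 - Phi(|z|)) = 0.195709.
Step 6: alpha = 0.05. fail to reject H0.

R = 6, z = -1.2939, p = 0.195709, fail to reject H0.


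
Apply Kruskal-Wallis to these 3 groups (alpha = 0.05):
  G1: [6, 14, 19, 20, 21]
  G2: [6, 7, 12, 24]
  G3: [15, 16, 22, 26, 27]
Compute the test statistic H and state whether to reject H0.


Step 1: Combine all N = 14 observations and assign midranks.
sorted (value, group, rank): (6,G1,1.5), (6,G2,1.5), (7,G2,3), (12,G2,4), (14,G1,5), (15,G3,6), (16,G3,7), (19,G1,8), (20,G1,9), (21,G1,10), (22,G3,11), (24,G2,12), (26,G3,13), (27,G3,14)
Step 2: Sum ranks within each group.
R_1 = 33.5 (n_1 = 5)
R_2 = 20.5 (n_2 = 4)
R_3 = 51 (n_3 = 5)
Step 3: H = 12/(N(N+1)) * sum(R_i^2/n_i) - 3(N+1)
     = 12/(14*15) * (33.5^2/5 + 20.5^2/4 + 51^2/5) - 3*15
     = 0.057143 * 849.713 - 45
     = 3.555000.
Step 4: Ties present; correction factor C = 1 - 6/(14^3 - 14) = 0.997802. Corrected H = 3.555000 / 0.997802 = 3.562830.
Step 5: Under H0, H ~ chi^2(2); p-value = 0.168400.
Step 6: alpha = 0.05. fail to reject H0.

H = 3.5628, df = 2, p = 0.168400, fail to reject H0.


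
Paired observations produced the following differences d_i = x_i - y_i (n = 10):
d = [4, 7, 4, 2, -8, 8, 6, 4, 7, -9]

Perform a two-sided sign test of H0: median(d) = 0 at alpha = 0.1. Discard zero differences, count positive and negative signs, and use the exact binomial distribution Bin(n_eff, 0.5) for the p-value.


Step 1: Discard zero differences. Original n = 10; n_eff = number of nonzero differences = 10.
Nonzero differences (with sign): +4, +7, +4, +2, -8, +8, +6, +4, +7, -9
Step 2: Count signs: positive = 8, negative = 2.
Step 3: Under H0: P(positive) = 0.5, so the number of positives S ~ Bin(10, 0.5).
Step 4: Two-sided exact p-value = sum of Bin(10,0.5) probabilities at or below the observed probability = 0.109375.
Step 5: alpha = 0.1. fail to reject H0.

n_eff = 10, pos = 8, neg = 2, p = 0.109375, fail to reject H0.


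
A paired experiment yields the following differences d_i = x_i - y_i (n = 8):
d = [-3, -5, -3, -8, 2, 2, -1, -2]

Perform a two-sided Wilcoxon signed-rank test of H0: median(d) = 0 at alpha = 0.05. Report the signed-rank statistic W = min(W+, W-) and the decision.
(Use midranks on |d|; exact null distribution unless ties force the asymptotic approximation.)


Step 1: Drop any zero differences (none here) and take |d_i|.
|d| = [3, 5, 3, 8, 2, 2, 1, 2]
Step 2: Midrank |d_i| (ties get averaged ranks).
ranks: |3|->5.5, |5|->7, |3|->5.5, |8|->8, |2|->3, |2|->3, |1|->1, |2|->3
Step 3: Attach original signs; sum ranks with positive sign and with negative sign.
W+ = 3 + 3 = 6
W- = 5.5 + 7 + 5.5 + 8 + 1 + 3 = 30
(Check: W+ + W- = 36 should equal n(n+1)/2 = 36.)
Step 4: Test statistic W = min(W+, W-) = 6.
Step 5: Ties in |d|, so use the tie-corrected normal approximation.
        E[W] = n(n+1)/4 = 8*9/4 = 18.
        Tie groups: |d|=2 (t=3), |d|=3 (t=2); sum(t^3 - t) = 30.
        Var[W] = n(n+1)(2n+1)/24 - sum(t^3-t)/48 = 1224/24 - 30/48 = 50.375.
        z = (W - E[W]) / sqrt(Var[W]) = (6 - 18) / 7.0975 = -1.6907.
        Two-sided p = 2*Phi(z) = 0.090889.
Step 6: alpha = 0.05. fail to reject H0.

W+ = 6, W- = 30, W = min = 6, p = 0.090889, fail to reject H0.


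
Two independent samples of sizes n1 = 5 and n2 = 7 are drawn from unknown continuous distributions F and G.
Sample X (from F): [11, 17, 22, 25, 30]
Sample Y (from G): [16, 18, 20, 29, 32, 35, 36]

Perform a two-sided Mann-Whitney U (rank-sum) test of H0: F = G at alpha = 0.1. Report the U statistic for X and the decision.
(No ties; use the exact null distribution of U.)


Step 1: Combine and sort all 12 observations; assign midranks.
sorted (value, group): (11,X), (16,Y), (17,X), (18,Y), (20,Y), (22,X), (25,X), (29,Y), (30,X), (32,Y), (35,Y), (36,Y)
ranks: 11->1, 16->2, 17->3, 18->4, 20->5, 22->6, 25->7, 29->8, 30->9, 32->10, 35->11, 36->12
Step 2: Rank sum for X: R1 = 1 + 3 + 6 + 7 + 9 = 26.
Step 3: U_X = R1 - n1(n1+1)/2 = 26 - 5*6/2 = 26 - 15 = 11.
       U_Y = n1*n2 - U_X = 35 - 11 = 24.
Step 4: No ties, so the exact null distribution of U (based on enumerating the C(12,5) = 792 equally likely rank assignments) gives the two-sided p-value.
Step 5: p-value = 0.343434; compare to alpha = 0.1. fail to reject H0.

U_X = 11, p = 0.343434, fail to reject H0 at alpha = 0.1.


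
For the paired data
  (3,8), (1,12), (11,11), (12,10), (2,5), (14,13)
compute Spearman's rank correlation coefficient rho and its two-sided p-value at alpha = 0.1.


Step 1: Rank x and y separately (midranks; no ties here).
rank(x): 3->3, 1->1, 11->4, 12->5, 2->2, 14->6
rank(y): 8->2, 12->5, 11->4, 10->3, 5->1, 13->6
Step 2: d_i = R_x(i) - R_y(i); compute d_i^2.
  (3-2)^2=1, (1-5)^2=16, (4-4)^2=0, (5-3)^2=4, (2-1)^2=1, (6-6)^2=0
sum(d^2) = 22.
Step 3: rho = 1 - 6*22 / (6*(6^2 - 1)) = 1 - 132/210 = 0.371429.
Step 4: Under H0, t = rho * sqrt((n-2)/(1-rho^2)) = 0.8001 ~ t(4).
Step 5: Two-sided p-value from the t-distribution with 4 df = 0.468478.
Step 6: alpha = 0.1. fail to reject H0.

rho = 0.3714, p = 0.468478, fail to reject H0 at alpha = 0.1.


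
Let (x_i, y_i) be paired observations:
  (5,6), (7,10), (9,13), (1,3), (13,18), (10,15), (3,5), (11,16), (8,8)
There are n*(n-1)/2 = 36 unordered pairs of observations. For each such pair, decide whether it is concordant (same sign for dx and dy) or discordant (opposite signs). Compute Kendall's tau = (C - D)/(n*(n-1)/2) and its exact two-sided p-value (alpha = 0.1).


Step 1: Enumerate the 36 unordered pairs (i,j) with i<j and classify each by sign(x_j-x_i) * sign(y_j-y_i).
  (1,2):dx=+2,dy=+4->C; (1,3):dx=+4,dy=+7->C; (1,4):dx=-4,dy=-3->C; (1,5):dx=+8,dy=+12->C
  (1,6):dx=+5,dy=+9->C; (1,7):dx=-2,dy=-1->C; (1,8):dx=+6,dy=+10->C; (1,9):dx=+3,dy=+2->C
  (2,3):dx=+2,dy=+3->C; (2,4):dx=-6,dy=-7->C; (2,5):dx=+6,dy=+8->C; (2,6):dx=+3,dy=+5->C
  (2,7):dx=-4,dy=-5->C; (2,8):dx=+4,dy=+6->C; (2,9):dx=+1,dy=-2->D; (3,4):dx=-8,dy=-10->C
  (3,5):dx=+4,dy=+5->C; (3,6):dx=+1,dy=+2->C; (3,7):dx=-6,dy=-8->C; (3,8):dx=+2,dy=+3->C
  (3,9):dx=-1,dy=-5->C; (4,5):dx=+12,dy=+15->C; (4,6):dx=+9,dy=+12->C; (4,7):dx=+2,dy=+2->C
  (4,8):dx=+10,dy=+13->C; (4,9):dx=+7,dy=+5->C; (5,6):dx=-3,dy=-3->C; (5,7):dx=-10,dy=-13->C
  (5,8):dx=-2,dy=-2->C; (5,9):dx=-5,dy=-10->C; (6,7):dx=-7,dy=-10->C; (6,8):dx=+1,dy=+1->C
  (6,9):dx=-2,dy=-7->C; (7,8):dx=+8,dy=+11->C; (7,9):dx=+5,dy=+3->C; (8,9):dx=-3,dy=-8->C
Step 2: C = 35, D = 1, total pairs = 36.
Step 3: tau = (C - D)/(n(n-1)/2) = (35 - 1)/36 = 0.944444.
Step 4: Exact two-sided p-value (enumerate n! = 362880 permutations of y under H0): p = 0.000050.
Step 5: alpha = 0.1. reject H0.

tau_b = 0.9444 (C=35, D=1), p = 0.000050, reject H0.


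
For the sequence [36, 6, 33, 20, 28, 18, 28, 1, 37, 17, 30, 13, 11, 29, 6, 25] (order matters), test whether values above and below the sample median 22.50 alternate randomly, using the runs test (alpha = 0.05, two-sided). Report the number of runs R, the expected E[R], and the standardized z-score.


Step 1: Compute median = 22.50; label A = above, B = below.
Labels in order: ABABABABABABBABA  (n_A = 8, n_B = 8)
Step 2: Count runs R = 15.
Step 3: Under H0 (random ordering), E[R] = 2*n_A*n_B/(n_A+n_B) + 1 = 2*8*8/16 + 1 = 9.0000.
        Var[R] = 2*n_A*n_B*(2*n_A*n_B - n_A - n_B) / ((n_A+n_B)^2 * (n_A+n_B-1)) = 14336/3840 = 3.7333.
        SD[R] = 1.9322.
Step 4: Continuity-corrected z = (R - 0.5 - E[R]) / SD[R] = (15 - 0.5 - 9.0000) / 1.9322 = 2.8465.
Step 5: Two-sided p-value via normal approximation = 2*(1 - Phi(|z|)) = 0.004420.
Step 6: alpha = 0.05. reject H0.

R = 15, z = 2.8465, p = 0.004420, reject H0.
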